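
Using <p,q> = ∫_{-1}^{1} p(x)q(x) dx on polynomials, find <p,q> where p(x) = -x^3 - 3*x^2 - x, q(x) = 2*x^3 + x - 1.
<p,q> = -46/105

Expand the product: p(x)·q(x) = -2*x^6 - 6*x^5 - 3*x^4 - 2*x^3 + 2*x^2 + x.
∫_{-1}^{1} of each monomial x^k gives [2/(k+1) if k even, 0 if k odd]. Integrating term-by-term (or equivalently evaluating the antiderivative F(x) = -2*x^7/7 - x^6 - 3*x^5/5 - x^4/2 + 2*x^3/3 + x^2/2 at the endpoints):
  F(1) − F(−1) = -128/105 − (-82/105) = -46/105.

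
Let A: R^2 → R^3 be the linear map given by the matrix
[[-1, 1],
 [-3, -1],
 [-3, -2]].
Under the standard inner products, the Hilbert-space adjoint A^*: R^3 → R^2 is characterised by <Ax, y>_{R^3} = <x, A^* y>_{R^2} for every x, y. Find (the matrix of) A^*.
A^* = A^T =
[[-1, -3, -3],
 [1, -1, -2]]

For real matrices with standard dot products, the defining identity <Ax, y> = <x, A^* y> gives (Ax)^T y = x^T (A^*) y, i.e. x^T A^T y = x^T (A^*) y. Since this holds for all x, y, we must have A^* = A^T. Therefore
A^* =
[[-1, -3, -3],
 [1, -1, -2]].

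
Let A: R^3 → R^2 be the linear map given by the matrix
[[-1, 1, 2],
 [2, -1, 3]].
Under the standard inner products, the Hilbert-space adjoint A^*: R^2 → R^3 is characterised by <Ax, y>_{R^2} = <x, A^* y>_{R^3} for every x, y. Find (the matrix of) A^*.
A^* = A^T =
[[-1, 2],
 [1, -1],
 [2, 3]]

For real matrices with standard dot products, the defining identity <Ax, y> = <x, A^* y> gives (Ax)^T y = x^T (A^*) y, i.e. x^T A^T y = x^T (A^*) y. Since this holds for all x, y, we must have A^* = A^T. Therefore
A^* =
[[-1, 2],
 [1, -1],
 [2, 3]].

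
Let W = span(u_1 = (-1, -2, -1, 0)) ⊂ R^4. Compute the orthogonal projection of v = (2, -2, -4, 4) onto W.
proj_W(v) = (-1, -2, -1, 0)

Set up U = [u_1 | ... | u_1] ∈ R^(4×1). The projector onto W = col(U) is P = U (U^T U)^(-1) U^T.
Compute U^T U =
  [6],
and U^T v = (6).
Solve U^T U · c = U^T v for the coefficients: c = (1). The projection is proj_W(v) = U c.
Check: (v - proj_W(v)) · u_1 = 0  (should be 0).
Result: proj_W(v) = (-1, -2, -1, 0).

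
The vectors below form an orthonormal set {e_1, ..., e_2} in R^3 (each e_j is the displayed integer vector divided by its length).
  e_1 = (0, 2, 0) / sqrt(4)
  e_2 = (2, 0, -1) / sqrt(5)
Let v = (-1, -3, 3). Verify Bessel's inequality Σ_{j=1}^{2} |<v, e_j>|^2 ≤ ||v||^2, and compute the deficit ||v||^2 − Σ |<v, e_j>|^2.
Σ |<v, e_j>|^2 = 14; ||v||^2 = 19; deficit = 5

Write each e_j = u_j / sqrt(<u_j, u_j>) where u_j is the displayed integer vector. Then <v, e_j> = <v, u_j> / sqrt(<u_j, u_j>), so |<v, e_j>|^2 = <v, u_j>^2 / <u_j, u_j>.
Coefficients: <v, e_1> = -6/sqrt(4), <v, e_2> = -5/sqrt(5).
Square and sum: Σ |<v, e_j>|^2 = 14.
Compute ||v||^2 = v·v = 19.
Deficit = 19 − 14 = 5 ≥ 0, confirming Bessel's inequality. (The deficit equals ||v − Σ <v,e_j> e_j||^2, the squared distance from v to span{e_j}.)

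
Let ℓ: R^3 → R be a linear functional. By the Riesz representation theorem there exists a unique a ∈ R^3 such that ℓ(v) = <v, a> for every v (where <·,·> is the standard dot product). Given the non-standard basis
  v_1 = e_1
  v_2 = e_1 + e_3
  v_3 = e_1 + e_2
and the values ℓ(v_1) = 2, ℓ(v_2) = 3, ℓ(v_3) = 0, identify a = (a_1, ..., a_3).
a = (2, -2, 1)

Write a = (a_1, ..., a_3) in the standard basis. For each basis vector v_i, ℓ(v_i) = <v_i, a> is a linear equation in the a_j's. Collect the n equations into a matrix system V a = ℓ, where row i of V is v_i (expressed in the standard basis). Since V is invertible (lower-triangular with 1s on the diagonal, up to permutation), solve by back-substitution:
  V =
[[1, 0, 0],
 [1, 0, 1],
 [1, 1, 0]]
  V a = (2, 3, 0)
Solving gives a = (2, -2, 1).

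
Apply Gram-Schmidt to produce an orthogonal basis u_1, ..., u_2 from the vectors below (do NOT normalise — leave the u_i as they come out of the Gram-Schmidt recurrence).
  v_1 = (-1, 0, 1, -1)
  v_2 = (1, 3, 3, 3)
Orthogonal basis:
  u_1 = (-1, 0, 1, -1)
  u_2 = (2/3, 3, 10/3, 8/3)

Apply the Gram-Schmidt recurrence
  u_1 = v_1
  u_i = v_i − Σ_{j<i} ((v_i · u_j) / (u_j · u_j)) · u_j.

Step by step this gives:
  u_1 = (-1, 0, 1, -1)
  u_2 = (2/3, 3, 10/3, 8/3)

Orthogonality check:
  u_2 · u_1 = 0 (should be 0)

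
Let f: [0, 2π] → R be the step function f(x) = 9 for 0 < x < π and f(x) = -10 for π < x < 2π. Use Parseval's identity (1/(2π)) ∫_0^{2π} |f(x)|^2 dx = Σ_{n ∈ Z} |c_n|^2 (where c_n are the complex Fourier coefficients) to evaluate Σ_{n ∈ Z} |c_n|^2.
Σ |c_n|^2 = 181/2

Parseval equates the L^2 energy of f (normalised by 1/(2π)) with the ℓ^2 sum of its Fourier coefficients: (1/(2π)) ∫_0^{2π} |f|^2 = Σ |c_n|^2.
Compute the left side: (1/(2π)) [∫_0^π 9^2 dx + ∫_π^{2π} (-10)^2 dx] = (1/(2π)) · (81π + 100π) = (81 + 100)/2 = 181/2.
So Σ_{n ∈ Z} |c_n|^2 = 181/2.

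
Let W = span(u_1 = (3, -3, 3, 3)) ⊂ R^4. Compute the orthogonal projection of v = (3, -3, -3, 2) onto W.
proj_W(v) = (5/4, -5/4, 5/4, 5/4)

Set up U = [u_1 | ... | u_1] ∈ R^(4×1). The projector onto W = col(U) is P = U (U^T U)^(-1) U^T.
Compute U^T U =
  [36],
and U^T v = (15).
Solve U^T U · c = U^T v for the coefficients: c = (5/12). The projection is proj_W(v) = U c.
Check: (v - proj_W(v)) · u_1 = 0  (should be 0).
Result: proj_W(v) = (5/4, -5/4, 5/4, 5/4).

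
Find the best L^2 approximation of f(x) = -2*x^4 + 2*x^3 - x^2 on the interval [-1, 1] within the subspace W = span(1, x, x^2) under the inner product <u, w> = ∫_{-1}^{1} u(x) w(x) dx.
g(x) = -19*x^2/7 + 6*x/5 + 6/35

The best approximation g ∈ W is the orthogonal projection of f onto W. Writing g = a_0 + a_1 x + a_2 x^2, the coefficients solve the normal equations G · a = b where
  G_{ij} = <φ_i, φ_j> and b_i = <f, φ_i>, with φ_0 = 1, φ_1 = x, φ_2 = x^2.
G =
  [2, 0, 2/3]
  [0, 2/3, 0]
  [2/3, 0, 2/5],
b = (-22/15, 4/5, -34/35).
Solving gives a_0 = 6/35, a_1 = 6/5, a_2 = -19/7, so
  g(x) = -19*x^2/7 + 6*x/5 + 6/35.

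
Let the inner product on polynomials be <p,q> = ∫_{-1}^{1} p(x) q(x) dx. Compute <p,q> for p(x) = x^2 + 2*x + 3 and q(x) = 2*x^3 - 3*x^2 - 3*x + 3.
<p,q> = 52/5

Expand the product: p(x)·q(x) = 2*x^5 + x^4 - 3*x^3 - 12*x^2 - 3*x + 9.
∫_{-1}^{1} of each monomial x^k gives [2/(k+1) if k even, 0 if k odd]. Integrating term-by-term (or equivalently evaluating the antiderivative F(x) = x^6/3 + x^5/5 - 3*x^4/4 - 4*x^3 - 3*x^2/2 + 9*x at the endpoints):
  F(1) − F(−1) = 197/60 − (-427/60) = 52/5.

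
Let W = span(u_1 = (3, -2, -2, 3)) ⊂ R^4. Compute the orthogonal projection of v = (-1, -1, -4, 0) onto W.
proj_W(v) = (21/26, -7/13, -7/13, 21/26)

Set up U = [u_1 | ... | u_1] ∈ R^(4×1). The projector onto W = col(U) is P = U (U^T U)^(-1) U^T.
Compute U^T U =
  [26],
and U^T v = (7).
Solve U^T U · c = U^T v for the coefficients: c = (7/26). The projection is proj_W(v) = U c.
Check: (v - proj_W(v)) · u_1 = 0  (should be 0).
Result: proj_W(v) = (21/26, -7/13, -7/13, 21/26).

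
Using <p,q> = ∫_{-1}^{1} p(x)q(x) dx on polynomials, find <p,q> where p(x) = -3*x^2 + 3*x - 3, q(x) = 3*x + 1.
<p,q> = -2

Expand the product: p(x)·q(x) = -9*x^3 + 6*x^2 - 6*x - 3.
∫_{-1}^{1} of each monomial x^k gives [2/(k+1) if k even, 0 if k odd]. Integrating term-by-term (or equivalently evaluating the antiderivative F(x) = -9*x^4/4 + 2*x^3 - 3*x^2 - 3*x at the endpoints):
  F(1) − F(−1) = -25/4 − (-17/4) = -2.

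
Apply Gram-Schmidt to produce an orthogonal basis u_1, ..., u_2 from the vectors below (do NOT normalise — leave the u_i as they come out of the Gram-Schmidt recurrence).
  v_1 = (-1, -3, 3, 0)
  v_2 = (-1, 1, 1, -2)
Orthogonal basis:
  u_1 = (-1, -3, 3, 0)
  u_2 = (-18/19, 22/19, 16/19, -2)

Apply the Gram-Schmidt recurrence
  u_1 = v_1
  u_i = v_i − Σ_{j<i} ((v_i · u_j) / (u_j · u_j)) · u_j.

Step by step this gives:
  u_1 = (-1, -3, 3, 0)
  u_2 = (-18/19, 22/19, 16/19, -2)

Orthogonality check:
  u_2 · u_1 = 0 (should be 0)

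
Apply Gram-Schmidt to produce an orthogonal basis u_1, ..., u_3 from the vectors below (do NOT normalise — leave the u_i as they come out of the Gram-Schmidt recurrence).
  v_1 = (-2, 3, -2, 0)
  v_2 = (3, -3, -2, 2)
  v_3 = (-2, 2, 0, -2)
Orthogonal basis:
  u_1 = (-2, 3, -2, 0)
  u_2 = (29/17, -18/17, -56/17, 2)
  u_3 = (4/107, -32/107, -52/107, -106/107)

Apply the Gram-Schmidt recurrence
  u_1 = v_1
  u_i = v_i − Σ_{j<i} ((v_i · u_j) / (u_j · u_j)) · u_j.

Step by step this gives:
  u_1 = (-2, 3, -2, 0)
  u_2 = (29/17, -18/17, -56/17, 2)
  u_3 = (4/107, -32/107, -52/107, -106/107)

Orthogonality check:
  u_2 · u_1 = 0 (should be 0)
  u_3 · u_1 = 0 (should be 0)
  u_3 · u_2 = 0 (should be 0)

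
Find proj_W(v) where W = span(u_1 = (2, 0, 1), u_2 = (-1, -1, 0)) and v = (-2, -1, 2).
proj_W(v) = (-7/6, -11/6, 1/3)

Set up U = [u_1 | ... | u_2] ∈ R^(3×2). The projector onto W = col(U) is P = U (U^T U)^(-1) U^T.
Compute U^T U =
  [5, -2]
  [-2, 2],
and U^T v = (-2, 3).
Solve U^T U · c = U^T v for the coefficients: c = (1/3, 11/6). The projection is proj_W(v) = U c.
Check: (v - proj_W(v)) · u_1 = 0  (should be 0).
Check: (v - proj_W(v)) · u_2 = 0  (should be 0).
Result: proj_W(v) = (-7/6, -11/6, 1/3).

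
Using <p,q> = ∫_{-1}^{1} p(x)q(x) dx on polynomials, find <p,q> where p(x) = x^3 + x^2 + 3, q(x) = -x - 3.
<p,q> = -102/5

Expand the product: p(x)·q(x) = -x^4 - 4*x^3 - 3*x^2 - 3*x - 9.
∫_{-1}^{1} of each monomial x^k gives [2/(k+1) if k even, 0 if k odd]. Integrating term-by-term (or equivalently evaluating the antiderivative F(x) = -x^5/5 - x^4 - x^3 - 3*x^2/2 - 9*x at the endpoints):
  F(1) − F(−1) = -127/10 − (77/10) = -102/5.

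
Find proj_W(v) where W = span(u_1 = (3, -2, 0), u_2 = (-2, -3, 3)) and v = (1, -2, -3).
proj_W(v) = (296/143, -113/286, -15/22)

Set up U = [u_1 | ... | u_2] ∈ R^(3×2). The projector onto W = col(U) is P = U (U^T U)^(-1) U^T.
Compute U^T U =
  [13, 0]
  [0, 22],
and U^T v = (7, -5).
Solve U^T U · c = U^T v for the coefficients: c = (7/13, -5/22). The projection is proj_W(v) = U c.
Check: (v - proj_W(v)) · u_1 = 0  (should be 0).
Check: (v - proj_W(v)) · u_2 = 0  (should be 0).
Result: proj_W(v) = (296/143, -113/286, -15/22).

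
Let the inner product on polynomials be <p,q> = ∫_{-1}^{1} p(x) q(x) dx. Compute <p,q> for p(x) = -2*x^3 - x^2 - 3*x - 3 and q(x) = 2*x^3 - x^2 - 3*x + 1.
<p,q> = 62/105

Expand the product: p(x)·q(x) = -4*x^6 + x^4 - 2*x^3 + 11*x^2 + 6*x - 3.
∫_{-1}^{1} of each monomial x^k gives [2/(k+1) if k even, 0 if k odd]. Integrating term-by-term (or equivalently evaluating the antiderivative F(x) = -4*x^7/7 + x^5/5 - x^4/2 + 11*x^3/3 + 3*x^2 - 3*x at the endpoints):
  F(1) − F(−1) = 587/210 − (463/210) = 62/105.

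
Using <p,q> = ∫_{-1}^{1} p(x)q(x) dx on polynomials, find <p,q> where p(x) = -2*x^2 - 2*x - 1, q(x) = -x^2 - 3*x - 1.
<p,q> = 44/5

Expand the product: p(x)·q(x) = 2*x^4 + 8*x^3 + 9*x^2 + 5*x + 1.
∫_{-1}^{1} of each monomial x^k gives [2/(k+1) if k even, 0 if k odd]. Integrating term-by-term (or equivalently evaluating the antiderivative F(x) = 2*x^5/5 + 2*x^4 + 3*x^3 + 5*x^2/2 + x at the endpoints):
  F(1) − F(−1) = 89/10 − (1/10) = 44/5.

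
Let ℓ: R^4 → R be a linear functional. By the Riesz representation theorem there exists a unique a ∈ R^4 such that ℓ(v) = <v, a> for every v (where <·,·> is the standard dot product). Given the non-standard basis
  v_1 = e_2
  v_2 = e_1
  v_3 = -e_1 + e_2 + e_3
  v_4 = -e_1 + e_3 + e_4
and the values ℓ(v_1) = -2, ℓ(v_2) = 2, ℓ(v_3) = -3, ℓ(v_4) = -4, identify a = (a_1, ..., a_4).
a = (2, -2, 1, -3)

Write a = (a_1, ..., a_4) in the standard basis. For each basis vector v_i, ℓ(v_i) = <v_i, a> is a linear equation in the a_j's. Collect the n equations into a matrix system V a = ℓ, where row i of V is v_i (expressed in the standard basis). Since V is invertible (lower-triangular with 1s on the diagonal, up to permutation), solve by back-substitution:
  V =
[[0, 1, 0, 0],
 [1, 0, 0, 0],
 [-1, 1, 1, 0],
 [-1, 0, 1, 1]]
  V a = (-2, 2, -3, -4)
Solving gives a = (2, -2, 1, -3).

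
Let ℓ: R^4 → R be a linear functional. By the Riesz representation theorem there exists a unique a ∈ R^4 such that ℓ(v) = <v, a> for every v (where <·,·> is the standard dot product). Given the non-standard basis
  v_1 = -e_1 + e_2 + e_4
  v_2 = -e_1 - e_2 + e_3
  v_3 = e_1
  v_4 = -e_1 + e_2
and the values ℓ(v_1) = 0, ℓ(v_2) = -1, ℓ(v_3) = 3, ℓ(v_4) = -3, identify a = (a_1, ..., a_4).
a = (3, 0, 2, 3)

Write a = (a_1, ..., a_4) in the standard basis. For each basis vector v_i, ℓ(v_i) = <v_i, a> is a linear equation in the a_j's. Collect the n equations into a matrix system V a = ℓ, where row i of V is v_i (expressed in the standard basis). Since V is invertible (lower-triangular with 1s on the diagonal, up to permutation), solve by back-substitution:
  V =
[[-1, 1, 0, 1],
 [-1, -1, 1, 0],
 [1, 0, 0, 0],
 [-1, 1, 0, 0]]
  V a = (0, -1, 3, -3)
Solving gives a = (3, 0, 2, 3).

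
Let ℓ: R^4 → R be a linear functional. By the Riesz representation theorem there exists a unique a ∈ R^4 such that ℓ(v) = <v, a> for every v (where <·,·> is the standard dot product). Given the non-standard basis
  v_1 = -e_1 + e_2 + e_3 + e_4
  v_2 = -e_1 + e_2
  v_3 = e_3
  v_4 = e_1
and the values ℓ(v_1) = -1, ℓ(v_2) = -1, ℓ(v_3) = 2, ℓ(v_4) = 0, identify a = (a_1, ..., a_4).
a = (0, -1, 2, -2)

Write a = (a_1, ..., a_4) in the standard basis. For each basis vector v_i, ℓ(v_i) = <v_i, a> is a linear equation in the a_j's. Collect the n equations into a matrix system V a = ℓ, where row i of V is v_i (expressed in the standard basis). Since V is invertible (lower-triangular with 1s on the diagonal, up to permutation), solve by back-substitution:
  V =
[[-1, 1, 1, 1],
 [-1, 1, 0, 0],
 [0, 0, 1, 0],
 [1, 0, 0, 0]]
  V a = (-1, -1, 2, 0)
Solving gives a = (0, -1, 2, -2).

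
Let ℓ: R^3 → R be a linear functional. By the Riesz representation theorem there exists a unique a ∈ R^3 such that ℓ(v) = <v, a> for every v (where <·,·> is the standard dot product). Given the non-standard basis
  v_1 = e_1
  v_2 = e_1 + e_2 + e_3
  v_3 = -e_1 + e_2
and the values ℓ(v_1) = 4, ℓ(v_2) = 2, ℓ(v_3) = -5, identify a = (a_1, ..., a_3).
a = (4, -1, -1)

Write a = (a_1, ..., a_3) in the standard basis. For each basis vector v_i, ℓ(v_i) = <v_i, a> is a linear equation in the a_j's. Collect the n equations into a matrix system V a = ℓ, where row i of V is v_i (expressed in the standard basis). Since V is invertible (lower-triangular with 1s on the diagonal, up to permutation), solve by back-substitution:
  V =
[[1, 0, 0],
 [1, 1, 1],
 [-1, 1, 0]]
  V a = (4, 2, -5)
Solving gives a = (4, -1, -1).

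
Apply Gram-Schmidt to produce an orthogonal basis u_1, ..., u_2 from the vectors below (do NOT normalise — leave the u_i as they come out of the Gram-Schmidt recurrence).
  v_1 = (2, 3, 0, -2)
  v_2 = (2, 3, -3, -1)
Orthogonal basis:
  u_1 = (2, 3, 0, -2)
  u_2 = (4/17, 6/17, -3, 13/17)

Apply the Gram-Schmidt recurrence
  u_1 = v_1
  u_i = v_i − Σ_{j<i} ((v_i · u_j) / (u_j · u_j)) · u_j.

Step by step this gives:
  u_1 = (2, 3, 0, -2)
  u_2 = (4/17, 6/17, -3, 13/17)

Orthogonality check:
  u_2 · u_1 = 0 (should be 0)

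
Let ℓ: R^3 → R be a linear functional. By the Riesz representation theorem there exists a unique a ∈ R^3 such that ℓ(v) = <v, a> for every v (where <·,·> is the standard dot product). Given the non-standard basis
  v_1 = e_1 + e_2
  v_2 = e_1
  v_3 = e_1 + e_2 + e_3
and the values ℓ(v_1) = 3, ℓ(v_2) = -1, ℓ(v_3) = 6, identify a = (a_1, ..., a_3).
a = (-1, 4, 3)

Write a = (a_1, ..., a_3) in the standard basis. For each basis vector v_i, ℓ(v_i) = <v_i, a> is a linear equation in the a_j's. Collect the n equations into a matrix system V a = ℓ, where row i of V is v_i (expressed in the standard basis). Since V is invertible (lower-triangular with 1s on the diagonal, up to permutation), solve by back-substitution:
  V =
[[1, 1, 0],
 [1, 0, 0],
 [1, 1, 1]]
  V a = (3, -1, 6)
Solving gives a = (-1, 4, 3).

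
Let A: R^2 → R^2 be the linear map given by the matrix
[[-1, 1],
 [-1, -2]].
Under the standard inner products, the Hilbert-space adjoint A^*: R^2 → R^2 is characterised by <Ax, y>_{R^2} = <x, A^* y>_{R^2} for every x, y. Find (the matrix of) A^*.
A^* = A^T =
[[-1, -1],
 [1, -2]]

For real matrices with standard dot products, the defining identity <Ax, y> = <x, A^* y> gives (Ax)^T y = x^T (A^*) y, i.e. x^T A^T y = x^T (A^*) y. Since this holds for all x, y, we must have A^* = A^T. Therefore
A^* =
[[-1, -1],
 [1, -2]].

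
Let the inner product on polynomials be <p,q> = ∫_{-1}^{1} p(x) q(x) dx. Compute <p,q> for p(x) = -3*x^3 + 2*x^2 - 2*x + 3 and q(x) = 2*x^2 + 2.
<p,q> = 304/15

Expand the product: p(x)·q(x) = -6*x^5 + 4*x^4 - 10*x^3 + 10*x^2 - 4*x + 6.
∫_{-1}^{1} of each monomial x^k gives [2/(k+1) if k even, 0 if k odd]. Integrating term-by-term (or equivalently evaluating the antiderivative F(x) = -x^6 + 4*x^5/5 - 5*x^4/2 + 10*x^3/3 - 2*x^2 + 6*x at the endpoints):
  F(1) − F(−1) = 139/30 − (-469/30) = 304/15.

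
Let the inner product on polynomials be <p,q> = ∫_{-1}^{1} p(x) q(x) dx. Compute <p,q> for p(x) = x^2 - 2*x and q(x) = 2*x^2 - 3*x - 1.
<p,q> = 62/15

Expand the product: p(x)·q(x) = 2*x^4 - 7*x^3 + 5*x^2 + 2*x.
∫_{-1}^{1} of each monomial x^k gives [2/(k+1) if k even, 0 if k odd]. Integrating term-by-term (or equivalently evaluating the antiderivative F(x) = 2*x^5/5 - 7*x^4/4 + 5*x^3/3 + x^2 at the endpoints):
  F(1) − F(−1) = 79/60 − (-169/60) = 62/15.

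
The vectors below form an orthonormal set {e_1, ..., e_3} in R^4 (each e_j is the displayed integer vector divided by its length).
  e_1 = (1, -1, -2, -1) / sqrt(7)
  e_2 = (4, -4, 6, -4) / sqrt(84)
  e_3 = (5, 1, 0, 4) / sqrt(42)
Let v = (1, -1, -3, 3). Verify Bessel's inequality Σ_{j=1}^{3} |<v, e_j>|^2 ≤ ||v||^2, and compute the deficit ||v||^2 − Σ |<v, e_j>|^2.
Σ |<v, e_j>|^2 = 108/7; ||v||^2 = 20; deficit = 32/7

Write each e_j = u_j / sqrt(<u_j, u_j>) where u_j is the displayed integer vector. Then <v, e_j> = <v, u_j> / sqrt(<u_j, u_j>), so |<v, e_j>|^2 = <v, u_j>^2 / <u_j, u_j>.
Coefficients: <v, e_1> = 5/sqrt(7), <v, e_2> = -22/sqrt(84), <v, e_3> = 16/sqrt(42).
Square and sum: Σ |<v, e_j>|^2 = 108/7.
Compute ||v||^2 = v·v = 20.
Deficit = 20 − 108/7 = 32/7 ≥ 0, confirming Bessel's inequality. (The deficit equals ||v − Σ <v,e_j> e_j||^2, the squared distance from v to span{e_j}.)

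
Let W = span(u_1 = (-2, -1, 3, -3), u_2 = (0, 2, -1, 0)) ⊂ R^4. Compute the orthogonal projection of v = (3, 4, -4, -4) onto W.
proj_W(v) = (-2/9, 221/45, -98/45, -1/3)

Set up U = [u_1 | ... | u_2] ∈ R^(4×2). The projector onto W = col(U) is P = U (U^T U)^(-1) U^T.
Compute U^T U =
  [23, -5]
  [-5, 5],
and U^T v = (-10, 12).
Solve U^T U · c = U^T v for the coefficients: c = (1/9, 113/45). The projection is proj_W(v) = U c.
Check: (v - proj_W(v)) · u_1 = 0  (should be 0).
Check: (v - proj_W(v)) · u_2 = 0  (should be 0).
Result: proj_W(v) = (-2/9, 221/45, -98/45, -1/3).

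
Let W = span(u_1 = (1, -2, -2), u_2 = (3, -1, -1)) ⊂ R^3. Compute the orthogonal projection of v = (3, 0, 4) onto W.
proj_W(v) = (3, 2, 2)

Set up U = [u_1 | ... | u_2] ∈ R^(3×2). The projector onto W = col(U) is P = U (U^T U)^(-1) U^T.
Compute U^T U =
  [9, 7]
  [7, 11],
and U^T v = (-5, 5).
Solve U^T U · c = U^T v for the coefficients: c = (-9/5, 8/5). The projection is proj_W(v) = U c.
Check: (v - proj_W(v)) · u_1 = 0  (should be 0).
Check: (v - proj_W(v)) · u_2 = 0  (should be 0).
Result: proj_W(v) = (3, 2, 2).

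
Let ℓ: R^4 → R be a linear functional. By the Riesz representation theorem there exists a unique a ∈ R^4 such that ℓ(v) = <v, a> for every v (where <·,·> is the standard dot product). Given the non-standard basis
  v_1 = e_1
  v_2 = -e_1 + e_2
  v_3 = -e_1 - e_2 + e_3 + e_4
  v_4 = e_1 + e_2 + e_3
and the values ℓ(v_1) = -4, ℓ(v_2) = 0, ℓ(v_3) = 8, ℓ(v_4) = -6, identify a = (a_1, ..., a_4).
a = (-4, -4, 2, -2)

Write a = (a_1, ..., a_4) in the standard basis. For each basis vector v_i, ℓ(v_i) = <v_i, a> is a linear equation in the a_j's. Collect the n equations into a matrix system V a = ℓ, where row i of V is v_i (expressed in the standard basis). Since V is invertible (lower-triangular with 1s on the diagonal, up to permutation), solve by back-substitution:
  V =
[[1, 0, 0, 0],
 [-1, 1, 0, 0],
 [-1, -1, 1, 1],
 [1, 1, 1, 0]]
  V a = (-4, 0, 8, -6)
Solving gives a = (-4, -4, 2, -2).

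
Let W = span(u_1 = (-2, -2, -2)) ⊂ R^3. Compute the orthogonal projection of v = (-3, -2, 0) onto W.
proj_W(v) = (-5/3, -5/3, -5/3)

Set up U = [u_1 | ... | u_1] ∈ R^(3×1). The projector onto W = col(U) is P = U (U^T U)^(-1) U^T.
Compute U^T U =
  [12],
and U^T v = (10).
Solve U^T U · c = U^T v for the coefficients: c = (5/6). The projection is proj_W(v) = U c.
Check: (v - proj_W(v)) · u_1 = 0  (should be 0).
Result: proj_W(v) = (-5/3, -5/3, -5/3).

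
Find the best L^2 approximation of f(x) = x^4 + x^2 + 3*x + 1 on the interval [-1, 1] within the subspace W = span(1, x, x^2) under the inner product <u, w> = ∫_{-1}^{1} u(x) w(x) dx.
g(x) = 13*x^2/7 + 3*x + 32/35

The best approximation g ∈ W is the orthogonal projection of f onto W. Writing g = a_0 + a_1 x + a_2 x^2, the coefficients solve the normal equations G · a = b where
  G_{ij} = <φ_i, φ_j> and b_i = <f, φ_i>, with φ_0 = 1, φ_1 = x, φ_2 = x^2.
G =
  [2, 0, 2/3]
  [0, 2/3, 0]
  [2/3, 0, 2/5],
b = (46/15, 2, 142/105).
Solving gives a_0 = 32/35, a_1 = 3, a_2 = 13/7, so
  g(x) = 13*x^2/7 + 3*x + 32/35.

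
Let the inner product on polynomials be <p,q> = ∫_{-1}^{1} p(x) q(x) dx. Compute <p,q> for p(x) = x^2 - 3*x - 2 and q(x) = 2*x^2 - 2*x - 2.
<p,q> = 44/5

Expand the product: p(x)·q(x) = 2*x^4 - 8*x^3 + 10*x + 4.
∫_{-1}^{1} of each monomial x^k gives [2/(k+1) if k even, 0 if k odd]. Integrating term-by-term (or equivalently evaluating the antiderivative F(x) = 2*x^5/5 - 2*x^4 + 5*x^2 + 4*x at the endpoints):
  F(1) − F(−1) = 37/5 − (-7/5) = 44/5.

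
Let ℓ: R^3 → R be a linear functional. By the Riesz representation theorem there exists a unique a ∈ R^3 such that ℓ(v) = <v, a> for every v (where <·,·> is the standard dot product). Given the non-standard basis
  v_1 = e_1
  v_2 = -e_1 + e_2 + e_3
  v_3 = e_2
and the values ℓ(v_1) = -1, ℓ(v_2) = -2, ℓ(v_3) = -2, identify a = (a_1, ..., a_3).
a = (-1, -2, -1)

Write a = (a_1, ..., a_3) in the standard basis. For each basis vector v_i, ℓ(v_i) = <v_i, a> is a linear equation in the a_j's. Collect the n equations into a matrix system V a = ℓ, where row i of V is v_i (expressed in the standard basis). Since V is invertible (lower-triangular with 1s on the diagonal, up to permutation), solve by back-substitution:
  V =
[[1, 0, 0],
 [-1, 1, 1],
 [0, 1, 0]]
  V a = (-1, -2, -2)
Solving gives a = (-1, -2, -1).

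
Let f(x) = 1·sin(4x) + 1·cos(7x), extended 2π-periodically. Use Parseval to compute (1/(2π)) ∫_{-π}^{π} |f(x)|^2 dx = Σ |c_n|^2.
Σ |c_n|^2 = 1

Expand |f|^2 and use orthogonality of {sin(nx), cos(mx)} on [-π, π]:
  ∫_{-π}^{π} sin(nx)^2 dx = π, ∫ cos(mx)^2 dx = π, and cross terms integrate to 0.
So ∫_{-π}^{π} f(x)^2 dx = 1^2 · π + 1^2 · π = (1 + 1)π.
Divide by 2π: (1 + 1)/2 = 1.
By Parseval, this equals Σ |c_n|^2.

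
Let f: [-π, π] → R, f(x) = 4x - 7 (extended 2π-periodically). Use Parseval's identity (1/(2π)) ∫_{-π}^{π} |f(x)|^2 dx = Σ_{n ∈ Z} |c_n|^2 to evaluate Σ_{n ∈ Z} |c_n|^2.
Σ |c_n|^2 = 16π^2/3 + 49

Expand and integrate term by term over [-π, π]:
  ∫ (4x)^2 dx = 16·(2π^3/3); ∫ 2·4·(-7)·x dx = 0 (odd integrand); ∫ (-7)^2 dx = 49·2π.
So (1/(2π)) ∫_{-π}^{π} (4x - 7)^2 dx = 16π^2/3 + 49 = 16π^2/3 + 49.
Parseval ⇒ Σ |c_n|^2 = 16π^2/3 + 49.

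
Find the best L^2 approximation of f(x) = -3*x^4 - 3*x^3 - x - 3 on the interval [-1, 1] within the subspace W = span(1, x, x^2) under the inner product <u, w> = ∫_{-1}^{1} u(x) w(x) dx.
g(x) = -18*x^2/7 - 14*x/5 - 96/35

The best approximation g ∈ W is the orthogonal projection of f onto W. Writing g = a_0 + a_1 x + a_2 x^2, the coefficients solve the normal equations G · a = b where
  G_{ij} = <φ_i, φ_j> and b_i = <f, φ_i>, with φ_0 = 1, φ_1 = x, φ_2 = x^2.
G =
  [2, 0, 2/3]
  [0, 2/3, 0]
  [2/3, 0, 2/5],
b = (-36/5, -28/15, -20/7).
Solving gives a_0 = -96/35, a_1 = -14/5, a_2 = -18/7, so
  g(x) = -18*x^2/7 - 14*x/5 - 96/35.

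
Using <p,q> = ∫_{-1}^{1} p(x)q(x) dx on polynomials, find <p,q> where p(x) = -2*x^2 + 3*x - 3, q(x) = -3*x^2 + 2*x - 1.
<p,q> = 296/15

Expand the product: p(x)·q(x) = 6*x^4 - 13*x^3 + 17*x^2 - 9*x + 3.
∫_{-1}^{1} of each monomial x^k gives [2/(k+1) if k even, 0 if k odd]. Integrating term-by-term (or equivalently evaluating the antiderivative F(x) = 6*x^5/5 - 13*x^4/4 + 17*x^3/3 - 9*x^2/2 + 3*x at the endpoints):
  F(1) − F(−1) = 127/60 − (-1057/60) = 296/15.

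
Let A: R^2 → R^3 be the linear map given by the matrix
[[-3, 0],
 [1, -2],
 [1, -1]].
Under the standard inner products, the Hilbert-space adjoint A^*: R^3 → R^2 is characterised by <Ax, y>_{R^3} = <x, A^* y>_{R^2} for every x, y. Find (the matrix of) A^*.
A^* = A^T =
[[-3, 1, 1],
 [0, -2, -1]]

For real matrices with standard dot products, the defining identity <Ax, y> = <x, A^* y> gives (Ax)^T y = x^T (A^*) y, i.e. x^T A^T y = x^T (A^*) y. Since this holds for all x, y, we must have A^* = A^T. Therefore
A^* =
[[-3, 1, 1],
 [0, -2, -1]].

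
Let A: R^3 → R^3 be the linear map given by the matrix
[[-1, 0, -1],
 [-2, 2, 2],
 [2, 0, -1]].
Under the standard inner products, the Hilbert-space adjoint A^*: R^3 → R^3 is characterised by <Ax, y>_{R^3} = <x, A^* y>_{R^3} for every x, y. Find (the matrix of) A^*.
A^* = A^T =
[[-1, -2, 2],
 [0, 2, 0],
 [-1, 2, -1]]

For real matrices with standard dot products, the defining identity <Ax, y> = <x, A^* y> gives (Ax)^T y = x^T (A^*) y, i.e. x^T A^T y = x^T (A^*) y. Since this holds for all x, y, we must have A^* = A^T. Therefore
A^* =
[[-1, -2, 2],
 [0, 2, 0],
 [-1, 2, -1]].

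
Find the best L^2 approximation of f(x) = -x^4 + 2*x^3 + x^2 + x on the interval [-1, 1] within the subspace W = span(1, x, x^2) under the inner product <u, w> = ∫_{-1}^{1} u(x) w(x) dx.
g(x) = x^2/7 + 11*x/5 + 3/35

The best approximation g ∈ W is the orthogonal projection of f onto W. Writing g = a_0 + a_1 x + a_2 x^2, the coefficients solve the normal equations G · a = b where
  G_{ij} = <φ_i, φ_j> and b_i = <f, φ_i>, with φ_0 = 1, φ_1 = x, φ_2 = x^2.
G =
  [2, 0, 2/3]
  [0, 2/3, 0]
  [2/3, 0, 2/5],
b = (4/15, 22/15, 4/35).
Solving gives a_0 = 3/35, a_1 = 11/5, a_2 = 1/7, so
  g(x) = x^2/7 + 11*x/5 + 3/35.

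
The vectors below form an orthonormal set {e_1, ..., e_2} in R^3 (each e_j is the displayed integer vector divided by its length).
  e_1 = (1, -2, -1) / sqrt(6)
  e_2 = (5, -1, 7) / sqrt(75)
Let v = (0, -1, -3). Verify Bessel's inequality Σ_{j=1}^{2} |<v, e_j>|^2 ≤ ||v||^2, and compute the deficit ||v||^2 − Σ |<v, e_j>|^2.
Σ |<v, e_j>|^2 = 19/2; ||v||^2 = 10; deficit = 1/2

Write each e_j = u_j / sqrt(<u_j, u_j>) where u_j is the displayed integer vector. Then <v, e_j> = <v, u_j> / sqrt(<u_j, u_j>), so |<v, e_j>|^2 = <v, u_j>^2 / <u_j, u_j>.
Coefficients: <v, e_1> = 5/sqrt(6), <v, e_2> = -20/sqrt(75).
Square and sum: Σ |<v, e_j>|^2 = 19/2.
Compute ||v||^2 = v·v = 10.
Deficit = 10 − 19/2 = 1/2 ≥ 0, confirming Bessel's inequality. (The deficit equals ||v − Σ <v,e_j> e_j||^2, the squared distance from v to span{e_j}.)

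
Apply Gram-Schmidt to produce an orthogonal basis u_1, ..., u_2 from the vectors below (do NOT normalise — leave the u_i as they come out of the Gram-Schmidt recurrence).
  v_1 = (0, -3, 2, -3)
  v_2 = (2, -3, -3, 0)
Orthogonal basis:
  u_1 = (0, -3, 2, -3)
  u_2 = (2, -57/22, -36/11, 9/22)

Apply the Gram-Schmidt recurrence
  u_1 = v_1
  u_i = v_i − Σ_{j<i} ((v_i · u_j) / (u_j · u_j)) · u_j.

Step by step this gives:
  u_1 = (0, -3, 2, -3)
  u_2 = (2, -57/22, -36/11, 9/22)

Orthogonality check:
  u_2 · u_1 = 0 (should be 0)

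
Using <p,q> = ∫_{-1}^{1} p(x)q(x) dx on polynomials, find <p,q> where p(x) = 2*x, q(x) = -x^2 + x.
<p,q> = 4/3

Expand the product: p(x)·q(x) = -2*x^3 + 2*x^2.
∫_{-1}^{1} of each monomial x^k gives [2/(k+1) if k even, 0 if k odd]. Integrating term-by-term (or equivalently evaluating the antiderivative F(x) = -x^4/2 + 2*x^3/3 at the endpoints):
  F(1) − F(−1) = 1/6 − (-7/6) = 4/3.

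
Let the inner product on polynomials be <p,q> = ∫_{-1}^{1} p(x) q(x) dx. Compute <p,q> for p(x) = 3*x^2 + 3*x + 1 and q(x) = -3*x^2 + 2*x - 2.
<p,q> = -48/5

Expand the product: p(x)·q(x) = -9*x^4 - 3*x^3 - 3*x^2 - 4*x - 2.
∫_{-1}^{1} of each monomial x^k gives [2/(k+1) if k even, 0 if k odd]. Integrating term-by-term (or equivalently evaluating the antiderivative F(x) = -9*x^5/5 - 3*x^4/4 - x^3 - 2*x^2 - 2*x at the endpoints):
  F(1) − F(−1) = -151/20 − (41/20) = -48/5.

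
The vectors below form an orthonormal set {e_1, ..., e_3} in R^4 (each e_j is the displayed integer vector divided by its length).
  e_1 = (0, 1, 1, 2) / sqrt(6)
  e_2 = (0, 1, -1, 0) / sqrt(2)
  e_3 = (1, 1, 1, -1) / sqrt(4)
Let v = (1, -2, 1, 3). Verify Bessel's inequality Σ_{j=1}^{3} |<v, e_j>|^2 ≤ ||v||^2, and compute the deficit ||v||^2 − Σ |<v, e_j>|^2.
Σ |<v, e_j>|^2 = 131/12; ||v||^2 = 15; deficit = 49/12

Write each e_j = u_j / sqrt(<u_j, u_j>) where u_j is the displayed integer vector. Then <v, e_j> = <v, u_j> / sqrt(<u_j, u_j>), so |<v, e_j>|^2 = <v, u_j>^2 / <u_j, u_j>.
Coefficients: <v, e_1> = 5/sqrt(6), <v, e_2> = -3/sqrt(2), <v, e_3> = -3/sqrt(4).
Square and sum: Σ |<v, e_j>|^2 = 131/12.
Compute ||v||^2 = v·v = 15.
Deficit = 15 − 131/12 = 49/12 ≥ 0, confirming Bessel's inequality. (The deficit equals ||v − Σ <v,e_j> e_j||^2, the squared distance from v to span{e_j}.)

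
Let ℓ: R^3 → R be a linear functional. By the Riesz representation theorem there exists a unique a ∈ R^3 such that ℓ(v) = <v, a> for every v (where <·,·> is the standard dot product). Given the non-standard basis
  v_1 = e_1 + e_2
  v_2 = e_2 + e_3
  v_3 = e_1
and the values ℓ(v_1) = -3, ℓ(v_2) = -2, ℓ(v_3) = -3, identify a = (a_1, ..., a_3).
a = (-3, 0, -2)

Write a = (a_1, ..., a_3) in the standard basis. For each basis vector v_i, ℓ(v_i) = <v_i, a> is a linear equation in the a_j's. Collect the n equations into a matrix system V a = ℓ, where row i of V is v_i (expressed in the standard basis). Since V is invertible (lower-triangular with 1s on the diagonal, up to permutation), solve by back-substitution:
  V =
[[1, 1, 0],
 [0, 1, 1],
 [1, 0, 0]]
  V a = (-3, -2, -3)
Solving gives a = (-3, 0, -2).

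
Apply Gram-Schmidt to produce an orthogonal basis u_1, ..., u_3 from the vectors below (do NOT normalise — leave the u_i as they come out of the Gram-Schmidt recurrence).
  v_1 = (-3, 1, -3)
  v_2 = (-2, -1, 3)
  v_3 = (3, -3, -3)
Orthogonal basis:
  u_1 = (-3, 1, -3)
  u_2 = (-50/19, -15/19, 45/19)
  u_3 = (0, -18/5, -6/5)

Apply the Gram-Schmidt recurrence
  u_1 = v_1
  u_i = v_i − Σ_{j<i} ((v_i · u_j) / (u_j · u_j)) · u_j.

Step by step this gives:
  u_1 = (-3, 1, -3)
  u_2 = (-50/19, -15/19, 45/19)
  u_3 = (0, -18/5, -6/5)

Orthogonality check:
  u_2 · u_1 = 0 (should be 0)
  u_3 · u_1 = 0 (should be 0)
  u_3 · u_2 = 0 (should be 0)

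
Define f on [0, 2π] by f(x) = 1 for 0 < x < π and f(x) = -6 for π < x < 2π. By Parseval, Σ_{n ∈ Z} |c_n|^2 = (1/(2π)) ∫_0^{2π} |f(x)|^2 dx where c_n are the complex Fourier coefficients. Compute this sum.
Σ |c_n|^2 = 37/2

Parseval equates the L^2 energy of f (normalised by 1/(2π)) with the ℓ^2 sum of its Fourier coefficients: (1/(2π)) ∫_0^{2π} |f|^2 = Σ |c_n|^2.
Compute the left side: (1/(2π)) [∫_0^π 1^2 dx + ∫_π^{2π} (-6)^2 dx] = (1/(2π)) · (1π + 36π) = (1 + 36)/2 = 37/2.
So Σ_{n ∈ Z} |c_n|^2 = 37/2.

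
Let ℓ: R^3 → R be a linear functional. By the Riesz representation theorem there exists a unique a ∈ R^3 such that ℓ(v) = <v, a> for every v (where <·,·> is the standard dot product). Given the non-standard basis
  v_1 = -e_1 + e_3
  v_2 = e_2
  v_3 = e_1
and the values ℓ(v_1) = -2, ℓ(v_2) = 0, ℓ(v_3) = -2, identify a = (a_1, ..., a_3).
a = (-2, 0, -4)

Write a = (a_1, ..., a_3) in the standard basis. For each basis vector v_i, ℓ(v_i) = <v_i, a> is a linear equation in the a_j's. Collect the n equations into a matrix system V a = ℓ, where row i of V is v_i (expressed in the standard basis). Since V is invertible (lower-triangular with 1s on the diagonal, up to permutation), solve by back-substitution:
  V =
[[-1, 0, 1],
 [0, 1, 0],
 [1, 0, 0]]
  V a = (-2, 0, -2)
Solving gives a = (-2, 0, -4).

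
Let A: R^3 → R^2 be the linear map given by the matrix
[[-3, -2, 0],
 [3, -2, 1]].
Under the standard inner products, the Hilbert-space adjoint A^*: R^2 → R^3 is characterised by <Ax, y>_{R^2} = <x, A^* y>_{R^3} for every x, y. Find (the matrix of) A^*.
A^* = A^T =
[[-3, 3],
 [-2, -2],
 [0, 1]]

For real matrices with standard dot products, the defining identity <Ax, y> = <x, A^* y> gives (Ax)^T y = x^T (A^*) y, i.e. x^T A^T y = x^T (A^*) y. Since this holds for all x, y, we must have A^* = A^T. Therefore
A^* =
[[-3, 3],
 [-2, -2],
 [0, 1]].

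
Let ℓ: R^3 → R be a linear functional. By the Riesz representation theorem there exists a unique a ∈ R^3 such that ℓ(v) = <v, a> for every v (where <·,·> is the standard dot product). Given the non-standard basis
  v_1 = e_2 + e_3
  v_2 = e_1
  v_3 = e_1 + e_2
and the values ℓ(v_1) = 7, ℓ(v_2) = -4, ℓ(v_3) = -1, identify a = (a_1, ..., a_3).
a = (-4, 3, 4)

Write a = (a_1, ..., a_3) in the standard basis. For each basis vector v_i, ℓ(v_i) = <v_i, a> is a linear equation in the a_j's. Collect the n equations into a matrix system V a = ℓ, where row i of V is v_i (expressed in the standard basis). Since V is invertible (lower-triangular with 1s on the diagonal, up to permutation), solve by back-substitution:
  V =
[[0, 1, 1],
 [1, 0, 0],
 [1, 1, 0]]
  V a = (7, -4, -1)
Solving gives a = (-4, 3, 4).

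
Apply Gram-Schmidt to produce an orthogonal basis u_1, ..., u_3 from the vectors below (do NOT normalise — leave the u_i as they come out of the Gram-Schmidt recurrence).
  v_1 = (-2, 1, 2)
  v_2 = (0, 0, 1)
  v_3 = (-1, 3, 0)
Orthogonal basis:
  u_1 = (-2, 1, 2)
  u_2 = (4/9, -2/9, 5/9)
  u_3 = (1, 2, 0)

Apply the Gram-Schmidt recurrence
  u_1 = v_1
  u_i = v_i − Σ_{j<i} ((v_i · u_j) / (u_j · u_j)) · u_j.

Step by step this gives:
  u_1 = (-2, 1, 2)
  u_2 = (4/9, -2/9, 5/9)
  u_3 = (1, 2, 0)

Orthogonality check:
  u_2 · u_1 = 0 (should be 0)
  u_3 · u_1 = 0 (should be 0)
  u_3 · u_2 = 0 (should be 0)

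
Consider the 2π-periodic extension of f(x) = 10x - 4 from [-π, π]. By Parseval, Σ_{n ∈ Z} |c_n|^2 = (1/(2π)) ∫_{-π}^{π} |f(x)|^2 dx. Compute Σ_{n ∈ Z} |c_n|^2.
Σ |c_n|^2 = 100π^2/3 + 16

Expand and integrate term by term over [-π, π]:
  ∫ (10x)^2 dx = 100·(2π^3/3); ∫ 2·10·(-4)·x dx = 0 (odd integrand); ∫ (-4)^2 dx = 16·2π.
So (1/(2π)) ∫_{-π}^{π} (10x - 4)^2 dx = 100π^2/3 + 16 = 100π^2/3 + 16.
Parseval ⇒ Σ |c_n|^2 = 100π^2/3 + 16.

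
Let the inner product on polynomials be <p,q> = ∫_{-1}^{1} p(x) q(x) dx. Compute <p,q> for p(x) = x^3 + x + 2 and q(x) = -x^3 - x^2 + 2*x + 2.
<p,q> = 284/35

Expand the product: p(x)·q(x) = -x^6 - x^5 + x^4 - x^3 + 6*x + 4.
∫_{-1}^{1} of each monomial x^k gives [2/(k+1) if k even, 0 if k odd]. Integrating term-by-term (or equivalently evaluating the antiderivative F(x) = -x^7/7 - x^6/6 + x^5/5 - x^4/4 + 3*x^2 + 4*x at the endpoints):
  F(1) − F(−1) = 2789/420 − (-619/420) = 284/35.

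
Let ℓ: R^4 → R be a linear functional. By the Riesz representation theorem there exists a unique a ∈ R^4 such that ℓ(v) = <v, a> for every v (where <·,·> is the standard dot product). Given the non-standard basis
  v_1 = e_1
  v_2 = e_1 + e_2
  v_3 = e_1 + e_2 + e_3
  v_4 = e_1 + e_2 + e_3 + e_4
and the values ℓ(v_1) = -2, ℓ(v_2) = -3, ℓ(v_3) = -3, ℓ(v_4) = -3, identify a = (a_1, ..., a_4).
a = (-2, -1, 0, 0)

Write a = (a_1, ..., a_4) in the standard basis. For each basis vector v_i, ℓ(v_i) = <v_i, a> is a linear equation in the a_j's. Collect the n equations into a matrix system V a = ℓ, where row i of V is v_i (expressed in the standard basis). Since V is invertible (lower-triangular with 1s on the diagonal, up to permutation), solve by back-substitution:
  V =
[[1, 0, 0, 0],
 [1, 1, 0, 0],
 [1, 1, 1, 0],
 [1, 1, 1, 1]]
  V a = (-2, -3, -3, -3)
Solving gives a = (-2, -1, 0, 0).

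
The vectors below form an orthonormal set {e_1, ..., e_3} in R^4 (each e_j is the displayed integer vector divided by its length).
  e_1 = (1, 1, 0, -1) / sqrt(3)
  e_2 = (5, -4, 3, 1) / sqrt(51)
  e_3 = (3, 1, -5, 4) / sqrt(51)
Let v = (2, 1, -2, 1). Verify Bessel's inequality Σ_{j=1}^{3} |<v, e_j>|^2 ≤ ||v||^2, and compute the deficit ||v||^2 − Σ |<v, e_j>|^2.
Σ |<v, e_j>|^2 = 10; ||v||^2 = 10; deficit = 0

Write each e_j = u_j / sqrt(<u_j, u_j>) where u_j is the displayed integer vector. Then <v, e_j> = <v, u_j> / sqrt(<u_j, u_j>), so |<v, e_j>|^2 = <v, u_j>^2 / <u_j, u_j>.
Coefficients: <v, e_1> = 2/sqrt(3), <v, e_2> = 1/sqrt(51), <v, e_3> = 21/sqrt(51).
Square and sum: Σ |<v, e_j>|^2 = 10.
Compute ||v||^2 = v·v = 10.
Deficit = 10 − 10 = 0 ≥ 0, confirming Bessel's inequality. (The deficit equals ||v − Σ <v,e_j> e_j||^2, the squared distance from v to span{e_j}.)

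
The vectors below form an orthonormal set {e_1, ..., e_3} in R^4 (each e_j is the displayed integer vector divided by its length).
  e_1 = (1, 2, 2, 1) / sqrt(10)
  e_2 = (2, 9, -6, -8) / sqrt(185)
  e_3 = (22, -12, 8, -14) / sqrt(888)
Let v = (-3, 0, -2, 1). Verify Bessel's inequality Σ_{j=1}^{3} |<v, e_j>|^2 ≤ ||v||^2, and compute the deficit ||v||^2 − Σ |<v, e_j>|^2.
Σ |<v, e_j>|^2 = 14; ||v||^2 = 14; deficit = 0

Write each e_j = u_j / sqrt(<u_j, u_j>) where u_j is the displayed integer vector. Then <v, e_j> = <v, u_j> / sqrt(<u_j, u_j>), so |<v, e_j>|^2 = <v, u_j>^2 / <u_j, u_j>.
Coefficients: <v, e_1> = -6/sqrt(10), <v, e_2> = -2/sqrt(185), <v, e_3> = -96/sqrt(888).
Square and sum: Σ |<v, e_j>|^2 = 14.
Compute ||v||^2 = v·v = 14.
Deficit = 14 − 14 = 0 ≥ 0, confirming Bessel's inequality. (The deficit equals ||v − Σ <v,e_j> e_j||^2, the squared distance from v to span{e_j}.)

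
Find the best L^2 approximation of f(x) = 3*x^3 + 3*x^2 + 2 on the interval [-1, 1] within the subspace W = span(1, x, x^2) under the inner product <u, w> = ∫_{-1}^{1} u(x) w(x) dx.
g(x) = 3*x^2 + 9*x/5 + 2

The best approximation g ∈ W is the orthogonal projection of f onto W. Writing g = a_0 + a_1 x + a_2 x^2, the coefficients solve the normal equations G · a = b where
  G_{ij} = <φ_i, φ_j> and b_i = <f, φ_i>, with φ_0 = 1, φ_1 = x, φ_2 = x^2.
G =
  [2, 0, 2/3]
  [0, 2/3, 0]
  [2/3, 0, 2/5],
b = (6, 6/5, 38/15).
Solving gives a_0 = 2, a_1 = 9/5, a_2 = 3, so
  g(x) = 3*x^2 + 9*x/5 + 2.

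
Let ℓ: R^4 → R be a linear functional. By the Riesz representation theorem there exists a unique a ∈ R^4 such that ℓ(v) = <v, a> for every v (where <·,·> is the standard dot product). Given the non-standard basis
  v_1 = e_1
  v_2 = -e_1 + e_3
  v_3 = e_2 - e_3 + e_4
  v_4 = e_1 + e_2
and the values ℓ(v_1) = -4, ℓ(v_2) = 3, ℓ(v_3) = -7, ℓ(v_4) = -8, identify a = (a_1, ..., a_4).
a = (-4, -4, -1, -4)

Write a = (a_1, ..., a_4) in the standard basis. For each basis vector v_i, ℓ(v_i) = <v_i, a> is a linear equation in the a_j's. Collect the n equations into a matrix system V a = ℓ, where row i of V is v_i (expressed in the standard basis). Since V is invertible (lower-triangular with 1s on the diagonal, up to permutation), solve by back-substitution:
  V =
[[1, 0, 0, 0],
 [-1, 0, 1, 0],
 [0, 1, -1, 1],
 [1, 1, 0, 0]]
  V a = (-4, 3, -7, -8)
Solving gives a = (-4, -4, -1, -4).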